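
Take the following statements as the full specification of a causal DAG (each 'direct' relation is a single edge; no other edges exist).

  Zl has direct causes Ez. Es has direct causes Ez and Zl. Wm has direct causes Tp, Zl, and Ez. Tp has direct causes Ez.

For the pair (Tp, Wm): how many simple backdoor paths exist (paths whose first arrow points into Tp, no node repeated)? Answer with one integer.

A backdoor path from Tp to Wm is any simple undirected path whose first edge points into Tp (i.e. leaves Tp via a parent).
Parents of Tp: {Ez}.
Enumerating:
  P1: Tp <- Ez -> Zl -> Wm
  P2: Tp <- Ez -> Es <- Zl -> Wm
  P3: Tp <- Ez -> Wm
That exhausts the simple backdoor paths. Count: 3.

3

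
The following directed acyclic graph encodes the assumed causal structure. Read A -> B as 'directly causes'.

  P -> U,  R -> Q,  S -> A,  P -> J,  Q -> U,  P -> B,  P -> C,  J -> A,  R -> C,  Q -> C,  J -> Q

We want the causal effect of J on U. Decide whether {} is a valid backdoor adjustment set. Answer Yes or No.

No

Backdoor paths from J to U (paths whose first edge points into J):
  P1: J <- P -> C <- R -> Q -> U
  P2: J <- P -> C <- Q -> U
  P3: J <- P -> U
Condition 1 (no descendant of J in the set): holds — descendants of J are {A, C, Q, U}; none are in {}.
Condition 2 (every backdoor path blocked by {}):
  P1: blocked at collider C (neither it nor any descendant is in the conditioning set).
  P2: blocked at collider C (neither it nor any descendant is in the conditioning set).
  P3: open — no interior node is in the conditioning set.
{} does not satisfy the backdoor criterion.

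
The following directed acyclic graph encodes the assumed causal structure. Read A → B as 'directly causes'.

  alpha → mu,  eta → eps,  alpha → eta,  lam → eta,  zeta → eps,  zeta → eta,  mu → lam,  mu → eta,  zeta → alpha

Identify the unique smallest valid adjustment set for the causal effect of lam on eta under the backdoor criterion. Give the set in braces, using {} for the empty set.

Variables eligible for adjustment (non-descendants of lam, excluding lam and eta): {alpha, mu, zeta}.
Backdoor paths from lam to eta:
  P1: lam <- mu <- alpha <- zeta -> eta
  P2: lam <- mu <- alpha <- zeta -> eps <- eta
  P3: lam <- mu <- alpha -> eta
  P4: lam <- mu -> eta
The empty set is not sufficient: P1 (lam <- mu <- alpha <- zeta -> eta) has no collider blocking it and no conditioned non-collider, so it is open.
Try {mu}:
  P1: blocked at chain node mu ∈ conditioning set.
  P2: blocked at chain node mu ∈ conditioning set.
  P3: blocked at chain node mu ∈ conditioning set.
  P4: blocked at fork node mu ∈ conditioning set.
{mu} contains no descendant of lam and blocks every backdoor path.
No other singleton works — e.g. {zeta} leaves P3 open — so {mu} is the unique smallest valid adjustment set.

{mu}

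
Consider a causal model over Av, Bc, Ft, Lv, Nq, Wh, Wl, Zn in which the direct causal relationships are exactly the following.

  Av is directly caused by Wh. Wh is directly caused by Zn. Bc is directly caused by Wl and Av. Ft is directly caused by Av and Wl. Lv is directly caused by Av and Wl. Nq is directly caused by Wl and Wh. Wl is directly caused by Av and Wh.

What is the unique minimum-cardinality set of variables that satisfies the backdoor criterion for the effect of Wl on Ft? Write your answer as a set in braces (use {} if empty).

Variables eligible for adjustment (non-descendants of Wl, excluding Wl and Ft): {Av, Wh, Zn}.
Backdoor paths from Wl to Ft:
  P1: Wl <- Wh -> Av -> Ft
  P2: Wl <- Av -> Ft
The empty set is not sufficient: P1 (Wl <- Wh -> Av -> Ft) has no collider blocking it and no conditioned non-collider, so it is open.
Try {Av}:
  P1: blocked at chain node Av ∈ conditioning set.
  P2: blocked at fork node Av ∈ conditioning set.
{Av} contains no descendant of Wl and blocks every backdoor path.
No other singleton works — e.g. {Zn} leaves P1 open — so {Av} is the unique smallest valid adjustment set.

{Av}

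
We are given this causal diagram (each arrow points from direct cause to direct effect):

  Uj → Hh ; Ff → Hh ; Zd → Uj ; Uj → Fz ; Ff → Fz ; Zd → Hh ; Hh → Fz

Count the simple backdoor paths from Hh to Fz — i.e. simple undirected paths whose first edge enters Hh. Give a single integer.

3

A backdoor path from Hh to Fz is any simple undirected path whose first edge points into Hh (i.e. leaves Hh via a parent).
Parents of Hh: {Ff, Uj, Zd}.
Enumerating:
  P1: Hh <- Zd -> Uj -> Fz
  P2: Hh <- Uj -> Fz
  P3: Hh <- Ff -> Fz
That exhausts the simple backdoor paths. Count: 3.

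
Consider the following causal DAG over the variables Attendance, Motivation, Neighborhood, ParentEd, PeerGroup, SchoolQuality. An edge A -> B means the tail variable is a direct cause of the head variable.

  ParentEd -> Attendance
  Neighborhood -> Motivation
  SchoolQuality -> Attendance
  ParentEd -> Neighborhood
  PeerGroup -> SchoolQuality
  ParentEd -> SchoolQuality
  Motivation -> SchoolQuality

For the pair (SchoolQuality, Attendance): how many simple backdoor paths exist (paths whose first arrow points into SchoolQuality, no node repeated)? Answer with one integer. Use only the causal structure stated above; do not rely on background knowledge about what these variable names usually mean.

2

A backdoor path from SchoolQuality to Attendance is any simple undirected path whose first edge points into SchoolQuality (i.e. leaves SchoolQuality via a parent).
Parents of SchoolQuality: {Motivation, ParentEd, PeerGroup}.
Enumerating:
  P1: SchoolQuality <- ParentEd -> Attendance
  P2: SchoolQuality <- Motivation <- Neighborhood <- ParentEd -> Attendance
That exhausts the simple backdoor paths. Count: 2.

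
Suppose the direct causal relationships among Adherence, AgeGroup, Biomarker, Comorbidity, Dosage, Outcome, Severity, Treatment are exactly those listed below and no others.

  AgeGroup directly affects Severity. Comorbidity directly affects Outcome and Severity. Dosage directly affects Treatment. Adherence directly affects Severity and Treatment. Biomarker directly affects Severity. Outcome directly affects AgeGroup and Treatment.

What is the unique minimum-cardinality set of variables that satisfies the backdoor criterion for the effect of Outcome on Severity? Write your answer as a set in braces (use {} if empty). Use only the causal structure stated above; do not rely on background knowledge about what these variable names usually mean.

Variables eligible for adjustment (non-descendants of Outcome, excluding Outcome and Severity): {Adherence, Biomarker, Comorbidity, Dosage}.
Backdoor paths from Outcome to Severity:
  P1: Outcome <- Comorbidity -> Severity
The empty set is not sufficient: P1 (Outcome <- Comorbidity -> Severity) has no collider blocking it and no conditioned non-collider, so it is open.
Try {Comorbidity}:
  P1: blocked at fork node Comorbidity ∈ conditioning set.
{Comorbidity} contains no descendant of Outcome and blocks every backdoor path.
No other singleton works — e.g. {Adherence} leaves P1 open — so {Comorbidity} is the unique smallest valid adjustment set.

{Comorbidity}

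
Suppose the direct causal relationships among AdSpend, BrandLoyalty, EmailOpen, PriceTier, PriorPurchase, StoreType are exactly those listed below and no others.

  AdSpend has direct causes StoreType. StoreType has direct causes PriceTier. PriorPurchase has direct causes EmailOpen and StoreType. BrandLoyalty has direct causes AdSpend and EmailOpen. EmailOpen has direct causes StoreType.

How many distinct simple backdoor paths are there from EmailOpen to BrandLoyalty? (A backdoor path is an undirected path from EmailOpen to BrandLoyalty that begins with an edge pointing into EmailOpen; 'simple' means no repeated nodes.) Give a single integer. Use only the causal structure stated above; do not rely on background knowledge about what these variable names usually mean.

A backdoor path from EmailOpen to BrandLoyalty is any simple undirected path whose first edge points into EmailOpen (i.e. leaves EmailOpen via a parent).
Parents of EmailOpen: {StoreType}.
Enumerating:
  P1: EmailOpen <- StoreType -> AdSpend -> BrandLoyalty
That exhausts the simple backdoor paths. Count: 1.

1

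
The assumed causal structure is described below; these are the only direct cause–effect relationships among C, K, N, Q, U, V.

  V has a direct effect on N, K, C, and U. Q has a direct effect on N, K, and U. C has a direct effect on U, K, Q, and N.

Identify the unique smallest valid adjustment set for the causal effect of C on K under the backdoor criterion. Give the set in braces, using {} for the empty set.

Variables eligible for adjustment (non-descendants of C, excluding C and K): {V}.
Backdoor paths from C to K:
  P1: C <- V -> K
  P2: C <- V -> U <- Q -> K
  P3: C <- V -> N <- Q -> K
The empty set is not sufficient: P1 (C <- V -> K) has no collider blocking it and no conditioned non-collider, so it is open.
Try {V}:
  P1: blocked at fork node V ∈ conditioning set.
  P2: blocked at fork node V ∈ conditioning set.
  P3: blocked at fork node V ∈ conditioning set.
{V} contains no descendant of C and blocks every backdoor path.
{V} is the unique smallest valid adjustment set.

{V}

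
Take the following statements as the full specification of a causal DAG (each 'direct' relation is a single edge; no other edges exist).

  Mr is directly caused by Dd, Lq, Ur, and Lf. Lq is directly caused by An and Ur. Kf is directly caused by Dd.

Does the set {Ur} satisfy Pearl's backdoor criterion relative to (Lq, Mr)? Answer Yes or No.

Yes

Backdoor paths from Lq to Mr (paths whose first edge points into Lq):
  P1: Lq <- Ur -> Mr
Condition 1 (no descendant of Lq in the set): holds — descendants of Lq are {Mr}; none are in {Ur}.
Condition 2 (every backdoor path blocked by {Ur}):
  P1: blocked at fork node Ur ∈ conditioning set.
{Ur} satisfies the backdoor criterion.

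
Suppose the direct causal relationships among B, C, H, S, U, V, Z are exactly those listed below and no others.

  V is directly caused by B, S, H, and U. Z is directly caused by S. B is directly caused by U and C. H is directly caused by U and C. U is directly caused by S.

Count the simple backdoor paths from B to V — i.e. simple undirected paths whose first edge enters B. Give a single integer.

6

A backdoor path from B to V is any simple undirected path whose first edge points into B (i.e. leaves B via a parent).
Parents of B: {C, U}.
Enumerating:
  P1: B <- C -> H <- U <- S -> V
  P2: B <- C -> H <- U -> V
  P3: B <- C -> H -> V
  P4: B <- U <- S -> V
  P5: B <- U -> H -> V
  P6: B <- U -> V
That exhausts the simple backdoor paths. Count: 6.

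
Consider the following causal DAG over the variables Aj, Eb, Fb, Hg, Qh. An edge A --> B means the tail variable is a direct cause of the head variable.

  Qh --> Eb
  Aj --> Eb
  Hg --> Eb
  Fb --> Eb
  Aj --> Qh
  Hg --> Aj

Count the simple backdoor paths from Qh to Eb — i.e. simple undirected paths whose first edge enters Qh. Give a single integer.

2

A backdoor path from Qh to Eb is any simple undirected path whose first edge points into Qh (i.e. leaves Qh via a parent).
Parents of Qh: {Aj}.
Enumerating:
  P1: Qh <- Aj <- Hg -> Eb
  P2: Qh <- Aj -> Eb
That exhausts the simple backdoor paths. Count: 2.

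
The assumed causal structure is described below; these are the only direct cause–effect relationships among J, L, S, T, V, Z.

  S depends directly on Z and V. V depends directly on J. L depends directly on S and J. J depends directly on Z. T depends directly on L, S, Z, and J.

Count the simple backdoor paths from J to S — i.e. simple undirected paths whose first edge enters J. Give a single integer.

A backdoor path from J to S is any simple undirected path whose first edge points into J (i.e. leaves J via a parent).
Parents of J: {Z}.
Enumerating:
  P1: J <- Z -> S
  P2: J <- Z -> T <- S
  P3: J <- Z -> T <- L <- S
That exhausts the simple backdoor paths. Count: 3.

3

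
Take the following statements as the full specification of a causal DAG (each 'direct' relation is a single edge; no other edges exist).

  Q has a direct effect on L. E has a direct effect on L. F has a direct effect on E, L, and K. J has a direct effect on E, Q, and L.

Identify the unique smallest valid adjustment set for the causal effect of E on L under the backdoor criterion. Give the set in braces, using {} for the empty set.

{F, J}

Variables eligible for adjustment (non-descendants of E, excluding E and L): {F, J, K, Q}.
Backdoor paths from E to L:
  P1: E <- F -> L
  P2: E <- J -> Q -> L
  P3: E <- J -> L
The empty set is not sufficient: P1 (E <- F -> L) has no collider blocking it and no conditioned non-collider, so it is open.
Try {F, J}:
  P1: blocked at fork node F ∈ conditioning set.
  P2: blocked at fork node J ∈ conditioning set.
  P3: blocked at fork node J ∈ conditioning set.
{F, J} contains no descendant of E and blocks every backdoor path.
Every element of {F, J} is needed (dropping F leaves P1 open; dropping J leaves P2 open), so no proper subset is valid.
Among all size-2 subsets of the eligible variables, only {F, J} blocks every backdoor path, so it is the unique smallest valid adjustment set.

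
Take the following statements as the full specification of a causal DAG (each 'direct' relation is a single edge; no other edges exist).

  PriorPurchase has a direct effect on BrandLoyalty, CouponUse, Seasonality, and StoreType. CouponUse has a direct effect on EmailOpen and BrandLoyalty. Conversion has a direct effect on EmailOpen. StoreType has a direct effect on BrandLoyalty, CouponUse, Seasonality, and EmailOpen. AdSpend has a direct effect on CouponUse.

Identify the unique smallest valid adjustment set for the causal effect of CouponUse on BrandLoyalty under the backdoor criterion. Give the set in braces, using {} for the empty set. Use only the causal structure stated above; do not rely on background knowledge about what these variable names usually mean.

{PriorPurchase, StoreType}

Variables eligible for adjustment (non-descendants of CouponUse, excluding CouponUse and BrandLoyalty): {AdSpend, Conversion, PriorPurchase, Seasonality, StoreType}.
Backdoor paths from CouponUse to BrandLoyalty:
  P1: CouponUse <- PriorPurchase -> StoreType -> BrandLoyalty
  P2: CouponUse <- PriorPurchase -> BrandLoyalty
  P3: CouponUse <- PriorPurchase -> Seasonality <- StoreType -> BrandLoyalty
  P4: CouponUse <- StoreType <- PriorPurchase -> BrandLoyalty
  P5: CouponUse <- StoreType -> BrandLoyalty
  P6: CouponUse <- StoreType -> Seasonality <- PriorPurchase -> BrandLoyalty
The empty set is not sufficient: P1 (CouponUse <- PriorPurchase -> StoreType -> BrandLoyalty) has no collider blocking it and no conditioned non-collider, so it is open.
Try {PriorPurchase, StoreType}:
  P1: blocked at fork node PriorPurchase ∈ conditioning set.
  P2: blocked at fork node PriorPurchase ∈ conditioning set.
  P3: blocked at fork node PriorPurchase ∈ conditioning set.
  P4: blocked at chain node StoreType ∈ conditioning set.
  P5: blocked at fork node StoreType ∈ conditioning set.
  P6: blocked at fork node StoreType ∈ conditioning set.
{PriorPurchase, StoreType} contains no descendant of CouponUse and blocks every backdoor path.
Every element of {PriorPurchase, StoreType} is needed (dropping PriorPurchase leaves P2 open; dropping StoreType leaves P5 open), so no proper subset is valid.
Among all size-2 subsets of the eligible variables, only {PriorPurchase, StoreType} blocks every backdoor path, so it is the unique smallest valid adjustment set.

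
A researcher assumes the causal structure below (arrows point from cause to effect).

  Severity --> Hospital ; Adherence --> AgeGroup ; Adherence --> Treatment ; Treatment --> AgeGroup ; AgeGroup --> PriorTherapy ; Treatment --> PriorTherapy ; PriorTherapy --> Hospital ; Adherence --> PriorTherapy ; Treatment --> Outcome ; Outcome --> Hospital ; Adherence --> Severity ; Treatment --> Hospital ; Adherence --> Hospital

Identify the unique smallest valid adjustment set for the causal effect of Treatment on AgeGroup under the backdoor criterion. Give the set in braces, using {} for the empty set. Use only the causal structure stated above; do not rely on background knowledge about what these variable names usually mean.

Variables eligible for adjustment (non-descendants of Treatment, excluding Treatment and AgeGroup): {Adherence, Severity}.
Backdoor paths from Treatment to AgeGroup:
  P1: Treatment <- Adherence -> AgeGroup
  P2: Treatment <- Adherence -> Severity -> Hospital <- PriorTherapy <- AgeGroup
  P3: Treatment <- Adherence -> PriorTherapy <- AgeGroup
  P4: Treatment <- Adherence -> Hospital <- PriorTherapy <- AgeGroup
The empty set is not sufficient: P1 (Treatment <- Adherence -> AgeGroup) has no collider blocking it and no conditioned non-collider, so it is open.
Try {Adherence}:
  P1: blocked at fork node Adherence ∈ conditioning set.
  P2: blocked at fork node Adherence ∈ conditioning set.
  P3: blocked at fork node Adherence ∈ conditioning set.
  P4: blocked at fork node Adherence ∈ conditioning set.
{Adherence} contains no descendant of Treatment and blocks every backdoor path.
No other singleton works — e.g. {Severity} leaves P1 open — so {Adherence} is the unique smallest valid adjustment set.

{Adherence}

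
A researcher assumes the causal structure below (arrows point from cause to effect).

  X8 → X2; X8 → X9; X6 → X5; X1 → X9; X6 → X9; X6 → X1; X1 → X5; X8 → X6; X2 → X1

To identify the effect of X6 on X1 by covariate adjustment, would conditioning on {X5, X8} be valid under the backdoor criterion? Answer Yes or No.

No

Backdoor paths from X6 to X1 (paths whose first edge points into X6):
  P1: X6 <- X8 -> X2 -> X1
  P2: X6 <- X8 -> X9 <- X1
Condition 1 (no descendant of X6 in the set): FAILS — X5 is a descendant of X6.
Condition 2 (every backdoor path blocked by {X5, X8}):
  P1: blocked at fork node X8 ∈ conditioning set.
  P2: blocked at fork node X8 ∈ conditioning set.
{X5, X8} does not satisfy the backdoor criterion.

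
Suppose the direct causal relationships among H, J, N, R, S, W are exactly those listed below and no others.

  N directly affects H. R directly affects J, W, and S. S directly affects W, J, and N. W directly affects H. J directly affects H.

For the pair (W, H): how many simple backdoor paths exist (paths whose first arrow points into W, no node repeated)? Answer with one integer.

7

A backdoor path from W to H is any simple undirected path whose first edge points into W (i.e. leaves W via a parent).
Parents of W: {R, S}.
Enumerating:
  P1: W <- R -> S -> N -> H
  P2: W <- R -> S -> J -> H
  P3: W <- R -> J <- S -> N -> H
  P4: W <- R -> J -> H
  P5: W <- S <- R -> J -> H
  P6: W <- S -> N -> H
  P7: W <- S -> J -> H
That exhausts the simple backdoor paths. Count: 7.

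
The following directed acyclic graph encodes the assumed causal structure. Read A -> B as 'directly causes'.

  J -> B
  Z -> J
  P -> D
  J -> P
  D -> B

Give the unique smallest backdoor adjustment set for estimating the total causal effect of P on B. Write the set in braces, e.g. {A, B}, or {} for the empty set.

Variables eligible for adjustment (non-descendants of P, excluding P and B): {J, Z}.
Backdoor paths from P to B:
  P1: P <- J -> B
The empty set is not sufficient: P1 (P <- J -> B) has no collider blocking it and no conditioned non-collider, so it is open.
Try {J}:
  P1: blocked at fork node J ∈ conditioning set.
{J} contains no descendant of P and blocks every backdoor path.
No other singleton works — e.g. {Z} leaves P1 open — so {J} is the unique smallest valid adjustment set.

{J}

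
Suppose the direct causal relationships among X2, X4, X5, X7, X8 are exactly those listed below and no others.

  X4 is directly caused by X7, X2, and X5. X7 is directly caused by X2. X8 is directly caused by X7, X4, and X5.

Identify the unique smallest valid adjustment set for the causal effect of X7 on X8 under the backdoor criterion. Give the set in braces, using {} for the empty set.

Variables eligible for adjustment (non-descendants of X7, excluding X7 and X8): {X2, X5}.
Backdoor paths from X7 to X8:
  P1: X7 <- X2 -> X4 <- X5 -> X8
  P2: X7 <- X2 -> X4 -> X8
The empty set is not sufficient: P2 (X7 <- X2 -> X4 -> X8) has no collider blocking it and no conditioned non-collider, so it is open.
Try {X2}:
  P1: blocked at fork node X2 ∈ conditioning set.
  P2: blocked at fork node X2 ∈ conditioning set.
{X2} contains no descendant of X7 and blocks every backdoor path.
No other singleton works — e.g. {X5} leaves P2 open — so {X2} is the unique smallest valid adjustment set.

{X2}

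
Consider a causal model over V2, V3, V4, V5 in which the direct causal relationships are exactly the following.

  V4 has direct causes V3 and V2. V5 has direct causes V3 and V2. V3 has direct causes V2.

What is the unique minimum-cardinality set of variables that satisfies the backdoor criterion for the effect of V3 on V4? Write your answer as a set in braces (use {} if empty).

{V2}

Variables eligible for adjustment (non-descendants of V3, excluding V3 and V4): {V2}.
Backdoor paths from V3 to V4:
  P1: V3 <- V2 -> V4
The empty set is not sufficient: P1 (V3 <- V2 -> V4) has no collider blocking it and no conditioned non-collider, so it is open.
Try {V2}:
  P1: blocked at fork node V2 ∈ conditioning set.
{V2} contains no descendant of V3 and blocks every backdoor path.
{V2} is the unique smallest valid adjustment set.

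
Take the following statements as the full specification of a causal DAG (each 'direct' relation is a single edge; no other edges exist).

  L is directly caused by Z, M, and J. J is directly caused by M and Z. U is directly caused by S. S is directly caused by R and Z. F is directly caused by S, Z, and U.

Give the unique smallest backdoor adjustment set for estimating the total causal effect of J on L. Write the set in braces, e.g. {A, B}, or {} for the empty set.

Variables eligible for adjustment (non-descendants of J, excluding J and L): {F, M, R, S, U, Z}.
Backdoor paths from J to L:
  P1: J <- Z -> L
  P2: J <- M -> L
The empty set is not sufficient: P1 (J <- Z -> L) has no collider blocking it and no conditioned non-collider, so it is open.
Try {M, Z}:
  P1: blocked at fork node Z ∈ conditioning set.
  P2: blocked at fork node M ∈ conditioning set.
{M, Z} contains no descendant of J and blocks every backdoor path.
Every element of {M, Z} is needed (dropping M leaves P2 open; dropping Z leaves P1 open), so no proper subset is valid.
Among all size-2 subsets of the eligible variables, only {M, Z} blocks every backdoor path, so it is the unique smallest valid adjustment set.

{M, Z}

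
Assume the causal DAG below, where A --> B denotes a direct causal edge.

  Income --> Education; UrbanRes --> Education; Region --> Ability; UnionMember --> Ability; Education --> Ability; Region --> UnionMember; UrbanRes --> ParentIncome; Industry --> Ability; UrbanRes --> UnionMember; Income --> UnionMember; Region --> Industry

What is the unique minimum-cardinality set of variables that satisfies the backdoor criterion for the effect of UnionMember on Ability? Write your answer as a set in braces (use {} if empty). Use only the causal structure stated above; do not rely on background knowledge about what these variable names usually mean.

{Education, Region}

Variables eligible for adjustment (non-descendants of UnionMember, excluding UnionMember and Ability): {Education, Income, Industry, ParentIncome, Region, UrbanRes}.
Backdoor paths from UnionMember to Ability:
  P1: UnionMember <- Region -> Industry -> Ability
  P2: UnionMember <- Region -> Ability
  P3: UnionMember <- Income -> Education -> Ability
  P4: UnionMember <- UrbanRes -> Education -> Ability
The empty set is not sufficient: P1 (UnionMember <- Region -> Industry -> Ability) has no collider blocking it and no conditioned non-collider, so it is open.
Try {Education, Region}:
  P1: blocked at fork node Region ∈ conditioning set.
  P2: blocked at fork node Region ∈ conditioning set.
  P3: blocked at chain node Education ∈ conditioning set.
  P4: blocked at chain node Education ∈ conditioning set.
{Education, Region} contains no descendant of UnionMember and blocks every backdoor path.
Every element of {Education, Region} is needed (dropping Education leaves P3 open; dropping Region leaves P1 open), so no proper subset is valid.
Among all size-2 subsets of the eligible variables, only {Education, Region} blocks every backdoor path, so it is the unique smallest valid adjustment set.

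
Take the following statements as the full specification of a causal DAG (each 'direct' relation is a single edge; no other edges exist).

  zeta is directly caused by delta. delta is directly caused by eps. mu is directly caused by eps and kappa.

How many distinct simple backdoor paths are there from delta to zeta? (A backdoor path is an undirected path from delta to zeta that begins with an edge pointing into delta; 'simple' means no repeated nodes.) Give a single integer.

0

A backdoor path from delta to zeta is any simple undirected path whose first edge points into delta (i.e. leaves delta via a parent).
Parents of delta: {eps}.
No simple path from any parent of delta reaches zeta without revisiting delta, so there are no backdoor paths.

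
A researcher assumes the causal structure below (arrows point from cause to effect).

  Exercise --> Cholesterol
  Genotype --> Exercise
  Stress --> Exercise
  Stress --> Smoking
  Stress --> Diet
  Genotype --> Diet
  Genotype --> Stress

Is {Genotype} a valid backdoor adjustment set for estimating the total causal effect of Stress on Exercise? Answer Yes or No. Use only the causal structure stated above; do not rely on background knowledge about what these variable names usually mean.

Backdoor paths from Stress to Exercise (paths whose first edge points into Stress):
  P1: Stress <- Genotype -> Exercise
Condition 1 (no descendant of Stress in the set): holds — descendants of Stress are {Cholesterol, Diet, Exercise, Smoking}; none are in {Genotype}.
Condition 2 (every backdoor path blocked by {Genotype}):
  P1: blocked at fork node Genotype ∈ conditioning set.
{Genotype} satisfies the backdoor criterion.

Yes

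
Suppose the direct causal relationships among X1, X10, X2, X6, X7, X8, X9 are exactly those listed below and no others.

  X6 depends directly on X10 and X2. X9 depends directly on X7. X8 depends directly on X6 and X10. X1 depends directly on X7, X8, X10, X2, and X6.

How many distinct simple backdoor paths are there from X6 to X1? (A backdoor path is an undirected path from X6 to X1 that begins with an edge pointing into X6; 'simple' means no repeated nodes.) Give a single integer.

A backdoor path from X6 to X1 is any simple undirected path whose first edge points into X6 (i.e. leaves X6 via a parent).
Parents of X6: {X10, X2}.
Enumerating:
  P1: X6 <- X2 -> X1
  P2: X6 <- X10 -> X8 -> X1
  P3: X6 <- X10 -> X1
That exhausts the simple backdoor paths. Count: 3.

3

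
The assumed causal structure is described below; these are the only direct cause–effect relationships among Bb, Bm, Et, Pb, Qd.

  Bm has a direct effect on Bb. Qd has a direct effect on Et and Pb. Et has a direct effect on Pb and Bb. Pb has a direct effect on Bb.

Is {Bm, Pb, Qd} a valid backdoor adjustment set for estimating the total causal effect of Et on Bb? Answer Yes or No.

No

Backdoor paths from Et to Bb (paths whose first edge points into Et):
  P1: Et <- Qd -> Pb -> Bb
Condition 1 (no descendant of Et in the set): FAILS — Pb is a descendant of Et.
Condition 2 (every backdoor path blocked by {Bm, Pb, Qd}):
  P1: blocked at fork node Qd ∈ conditioning set.
{Bm, Pb, Qd} does not satisfy the backdoor criterion.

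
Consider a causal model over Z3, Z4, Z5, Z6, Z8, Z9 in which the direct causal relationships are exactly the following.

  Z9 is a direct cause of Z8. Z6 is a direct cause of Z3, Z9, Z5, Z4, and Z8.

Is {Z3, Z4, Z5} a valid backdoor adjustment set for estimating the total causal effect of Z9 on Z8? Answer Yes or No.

Backdoor paths from Z9 to Z8 (paths whose first edge points into Z9):
  P1: Z9 <- Z6 -> Z8
Condition 1 (no descendant of Z9 in the set): holds — descendants of Z9 are {Z8}; none are in {Z3, Z4, Z5}.
Condition 2 (every backdoor path blocked by {Z3, Z4, Z5}):
  P1: open — no interior node is in the conditioning set.
{Z3, Z4, Z5} does not satisfy the backdoor criterion.

No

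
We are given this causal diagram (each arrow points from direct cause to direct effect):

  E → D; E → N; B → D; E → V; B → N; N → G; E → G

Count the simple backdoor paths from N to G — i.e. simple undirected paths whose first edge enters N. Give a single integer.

A backdoor path from N to G is any simple undirected path whose first edge points into N (i.e. leaves N via a parent).
Parents of N: {B, E}.
Enumerating:
  P1: N <- E -> G
  P2: N <- B -> D <- E -> G
That exhausts the simple backdoor paths. Count: 2.

2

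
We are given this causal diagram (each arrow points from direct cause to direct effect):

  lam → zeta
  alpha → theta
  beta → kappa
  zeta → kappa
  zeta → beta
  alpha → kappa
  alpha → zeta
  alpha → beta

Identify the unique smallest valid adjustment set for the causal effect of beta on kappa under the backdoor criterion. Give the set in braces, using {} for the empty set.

Variables eligible for adjustment (non-descendants of beta, excluding beta and kappa): {alpha, lam, theta, zeta}.
Backdoor paths from beta to kappa:
  P1: beta <- alpha -> zeta -> kappa
  P2: beta <- alpha -> kappa
  P3: beta <- zeta <- alpha -> kappa
  P4: beta <- zeta -> kappa
The empty set is not sufficient: P1 (beta <- alpha -> zeta -> kappa) has no collider blocking it and no conditioned non-collider, so it is open.
Try {alpha, zeta}:
  P1: blocked at fork node alpha ∈ conditioning set.
  P2: blocked at fork node alpha ∈ conditioning set.
  P3: blocked at chain node zeta ∈ conditioning set.
  P4: blocked at fork node zeta ∈ conditioning set.
{alpha, zeta} contains no descendant of beta and blocks every backdoor path.
Every element of {alpha, zeta} is needed (dropping alpha leaves P2 open; dropping zeta leaves P4 open), so no proper subset is valid.
Among all size-2 subsets of the eligible variables, only {alpha, zeta} blocks every backdoor path, so it is the unique smallest valid adjustment set.

{alpha, zeta}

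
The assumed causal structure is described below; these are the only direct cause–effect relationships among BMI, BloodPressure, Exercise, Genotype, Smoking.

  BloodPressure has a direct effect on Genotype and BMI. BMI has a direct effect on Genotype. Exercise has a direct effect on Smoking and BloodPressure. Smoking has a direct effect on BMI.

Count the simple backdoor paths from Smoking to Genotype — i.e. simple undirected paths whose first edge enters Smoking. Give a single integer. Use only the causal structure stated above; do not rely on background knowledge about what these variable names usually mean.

2

A backdoor path from Smoking to Genotype is any simple undirected path whose first edge points into Smoking (i.e. leaves Smoking via a parent).
Parents of Smoking: {Exercise}.
Enumerating:
  P1: Smoking <- Exercise -> BloodPressure -> BMI -> Genotype
  P2: Smoking <- Exercise -> BloodPressure -> Genotype
That exhausts the simple backdoor paths. Count: 2.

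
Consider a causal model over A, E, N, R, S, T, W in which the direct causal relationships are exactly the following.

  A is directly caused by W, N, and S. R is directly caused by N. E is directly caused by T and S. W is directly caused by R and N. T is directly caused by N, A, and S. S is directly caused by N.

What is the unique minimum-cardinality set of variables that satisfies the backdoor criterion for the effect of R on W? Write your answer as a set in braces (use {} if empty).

Variables eligible for adjustment (non-descendants of R, excluding R and W): {N, S}.
Backdoor paths from R to W:
  P1: R <- N -> W
  P2: R <- N -> S -> A <- W
  P3: R <- N -> S -> T <- A <- W
  P4: R <- N -> S -> E <- T <- A <- W
  P5: R <- N -> A <- W
  P6: R <- N -> T <- S -> A <- W
  P7: R <- N -> T <- A <- W
  P8: R <- N -> T -> E <- S -> A <- W
The empty set is not sufficient: P1 (R <- N -> W) has no collider blocking it and no conditioned non-collider, so it is open.
Try {N}:
  P1: blocked at fork node N ∈ conditioning set.
  P2: blocked at fork node N ∈ conditioning set.
  P3: blocked at fork node N ∈ conditioning set.
  P4: blocked at fork node N ∈ conditioning set.
  P5: blocked at fork node N ∈ conditioning set.
  P6: blocked at fork node N ∈ conditioning set.
  P7: blocked at fork node N ∈ conditioning set.
  P8: blocked at fork node N ∈ conditioning set.
{N} contains no descendant of R and blocks every backdoor path.
No other singleton works — e.g. {S} leaves P1 open — so {N} is the unique smallest valid adjustment set.

{N}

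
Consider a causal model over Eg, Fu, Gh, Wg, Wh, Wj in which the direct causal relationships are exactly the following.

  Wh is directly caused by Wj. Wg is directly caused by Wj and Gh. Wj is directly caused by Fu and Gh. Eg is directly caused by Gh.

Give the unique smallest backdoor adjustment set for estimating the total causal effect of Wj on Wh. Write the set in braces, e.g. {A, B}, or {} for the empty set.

Variables eligible for adjustment (non-descendants of Wj, excluding Wj and Wh): {Eg, Fu, Gh}.
Backdoor paths from Wj to Wh:
  (none)
With no backdoor paths the empty set already satisfies the criterion, and it is trivially minimal.

{}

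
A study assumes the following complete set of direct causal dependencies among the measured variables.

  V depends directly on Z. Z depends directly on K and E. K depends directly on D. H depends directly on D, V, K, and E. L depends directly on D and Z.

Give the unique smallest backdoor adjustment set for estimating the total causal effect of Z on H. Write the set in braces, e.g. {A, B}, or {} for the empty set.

{E, K}

Variables eligible for adjustment (non-descendants of Z, excluding Z and H): {D, E, K}.
Backdoor paths from Z to H:
  P1: Z <- K <- D -> H
  P2: Z <- K -> H
  P3: Z <- E -> H
The empty set is not sufficient: P1 (Z <- K <- D -> H) has no collider blocking it and no conditioned non-collider, so it is open.
Try {E, K}:
  P1: blocked at chain node K ∈ conditioning set.
  P2: blocked at fork node K ∈ conditioning set.
  P3: blocked at fork node E ∈ conditioning set.
{E, K} contains no descendant of Z and blocks every backdoor path.
Every element of {E, K} is needed (dropping E leaves P3 open; dropping K leaves P1 open), so no proper subset is valid.
Among all size-2 subsets of the eligible variables, only {E, K} blocks every backdoor path, so it is the unique smallest valid adjustment set.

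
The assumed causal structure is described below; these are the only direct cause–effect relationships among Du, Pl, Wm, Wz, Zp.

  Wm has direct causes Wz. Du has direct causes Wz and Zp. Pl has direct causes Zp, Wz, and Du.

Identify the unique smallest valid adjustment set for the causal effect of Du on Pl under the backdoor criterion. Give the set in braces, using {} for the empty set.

Variables eligible for adjustment (non-descendants of Du, excluding Du and Pl): {Wm, Wz, Zp}.
Backdoor paths from Du to Pl:
  P1: Du <- Wz -> Pl
  P2: Du <- Zp -> Pl
The empty set is not sufficient: P1 (Du <- Wz -> Pl) has no collider blocking it and no conditioned non-collider, so it is open.
Try {Wz, Zp}:
  P1: blocked at fork node Wz ∈ conditioning set.
  P2: blocked at fork node Zp ∈ conditioning set.
{Wz, Zp} contains no descendant of Du and blocks every backdoor path.
Every element of {Wz, Zp} is needed (dropping Wz leaves P1 open; dropping Zp leaves P2 open), so no proper subset is valid.
Among all size-2 subsets of the eligible variables, only {Wz, Zp} blocks every backdoor path, so it is the unique smallest valid adjustment set.

{Wz, Zp}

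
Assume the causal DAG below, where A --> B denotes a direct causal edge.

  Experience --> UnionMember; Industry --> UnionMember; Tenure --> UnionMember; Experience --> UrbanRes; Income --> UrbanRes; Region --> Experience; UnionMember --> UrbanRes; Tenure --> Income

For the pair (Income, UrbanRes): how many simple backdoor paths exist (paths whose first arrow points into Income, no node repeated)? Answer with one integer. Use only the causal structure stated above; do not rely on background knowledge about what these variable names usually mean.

A backdoor path from Income to UrbanRes is any simple undirected path whose first edge points into Income (i.e. leaves Income via a parent).
Parents of Income: {Tenure}.
Enumerating:
  P1: Income <- Tenure -> UnionMember <- Experience -> UrbanRes
  P2: Income <- Tenure -> UnionMember -> UrbanRes
That exhausts the simple backdoor paths. Count: 2.

2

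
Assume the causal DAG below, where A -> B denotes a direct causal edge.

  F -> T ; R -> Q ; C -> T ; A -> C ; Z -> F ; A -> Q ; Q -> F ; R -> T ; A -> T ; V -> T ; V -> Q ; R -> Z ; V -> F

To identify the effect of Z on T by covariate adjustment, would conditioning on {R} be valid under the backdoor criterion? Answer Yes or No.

Backdoor paths from Z to T (paths whose first edge points into Z):
  P1: Z <- R -> Q <- V -> F -> T
  P2: Z <- R -> Q <- V -> T
  P3: Z <- R -> Q <- A -> C -> T
  P4: Z <- R -> Q <- A -> T
  P5: Z <- R -> Q -> F <- V -> T
  P6: Z <- R -> Q -> F -> T
  P7: Z <- R -> T
Condition 1 (no descendant of Z in the set): holds — descendants of Z are {F, T}; none are in {R}.
Condition 2 (every backdoor path blocked by {R}):
  P1: blocked at fork node R ∈ conditioning set.
  P2: blocked at fork node R ∈ conditioning set.
  P3: blocked at fork node R ∈ conditioning set.
  P4: blocked at fork node R ∈ conditioning set.
  P5: blocked at fork node R ∈ conditioning set.
  P6: blocked at fork node R ∈ conditioning set.
  P7: blocked at fork node R ∈ conditioning set.
{R} satisfies the backdoor criterion.

Yes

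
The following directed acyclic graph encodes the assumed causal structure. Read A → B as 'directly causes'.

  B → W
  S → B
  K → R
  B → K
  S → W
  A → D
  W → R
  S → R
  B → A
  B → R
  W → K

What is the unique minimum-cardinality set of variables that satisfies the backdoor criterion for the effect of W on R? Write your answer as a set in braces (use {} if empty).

{B, S}

Variables eligible for adjustment (non-descendants of W, excluding W and R): {A, B, D, S}.
Backdoor paths from W to R:
  P1: W <- S -> B -> K -> R
  P2: W <- S -> B -> R
  P3: W <- S -> R
  P4: W <- B <- S -> R
  P5: W <- B -> K -> R
  P6: W <- B -> R
The empty set is not sufficient: P1 (W <- S -> B -> K -> R) has no collider blocking it and no conditioned non-collider, so it is open.
Try {B, S}:
  P1: blocked at fork node S ∈ conditioning set.
  P2: blocked at fork node S ∈ conditioning set.
  P3: blocked at fork node S ∈ conditioning set.
  P4: blocked at chain node B ∈ conditioning set.
  P5: blocked at fork node B ∈ conditioning set.
  P6: blocked at fork node B ∈ conditioning set.
{B, S} contains no descendant of W and blocks every backdoor path.
Every element of {B, S} is needed (dropping B leaves P5 open; dropping S leaves P3 open), so no proper subset is valid.
Among all size-2 subsets of the eligible variables, only {B, S} blocks every backdoor path, so it is the unique smallest valid adjustment set.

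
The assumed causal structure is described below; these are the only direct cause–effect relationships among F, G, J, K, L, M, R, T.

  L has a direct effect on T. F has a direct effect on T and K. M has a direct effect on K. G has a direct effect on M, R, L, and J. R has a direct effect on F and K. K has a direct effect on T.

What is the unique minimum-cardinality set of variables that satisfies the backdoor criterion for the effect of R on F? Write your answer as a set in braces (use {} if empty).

Variables eligible for adjustment (non-descendants of R, excluding R and F): {G, J, L, M}.
Backdoor paths from R to F:
  P1: R <- G -> M -> K <- F
  P2: R <- G -> M -> K -> T <- F
  P3: R <- G -> L -> T <- F
  P4: R <- G -> L -> T <- K <- F
Each backdoor path contains an unconditioned collider, so every path is already blocked with the empty conditioning set:
  P1: blocked at collider K (neither it nor any descendant is in the conditioning set).
  P2: blocked at collider T (neither it nor any descendant is in the conditioning set).
  P3: blocked at collider T (neither it nor any descendant is in the conditioning set).
  P4: blocked at collider T (neither it nor any descendant is in the conditioning set).
The empty set is therefore the unique smallest valid set.

{}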